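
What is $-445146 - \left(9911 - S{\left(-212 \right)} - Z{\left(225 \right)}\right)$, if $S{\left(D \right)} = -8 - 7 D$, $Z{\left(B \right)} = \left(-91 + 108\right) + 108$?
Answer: $-453456$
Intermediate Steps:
$Z{\left(B \right)} = 125$ ($Z{\left(B \right)} = 17 + 108 = 125$)
$-445146 - \left(9911 - S{\left(-212 \right)} - Z{\left(225 \right)}\right) = -445146 + \left(\left(\left(-8 - -1484\right) + 125\right) - 9911\right) = -445146 + \left(\left(\left(-8 + 1484\right) + 125\right) - 9911\right) = -445146 + \left(\left(1476 + 125\right) - 9911\right) = -445146 + \left(1601 - 9911\right) = -445146 - 8310 = -453456$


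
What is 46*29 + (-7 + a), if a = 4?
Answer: 1331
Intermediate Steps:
46*29 + (-7 + a) = 46*29 + (-7 + 4) = 1334 - 3 = 1331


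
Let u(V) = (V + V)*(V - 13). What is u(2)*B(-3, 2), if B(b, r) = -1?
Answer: 44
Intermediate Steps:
u(V) = 2*V*(-13 + V) (u(V) = (2*V)*(-13 + V) = 2*V*(-13 + V))
u(2)*B(-3, 2) = (2*2*(-13 + 2))*(-1) = (2*2*(-11))*(-1) = -44*(-1) = 44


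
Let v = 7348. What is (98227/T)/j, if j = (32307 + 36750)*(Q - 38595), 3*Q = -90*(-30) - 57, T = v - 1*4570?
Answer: -98227/7235066809044 ≈ -1.3577e-8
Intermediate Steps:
T = 2778 (T = 7348 - 1*4570 = 7348 - 4570 = 2778)
Q = 881 (Q = (-90*(-30) - 57)/3 = (2700 - 57)/3 = (⅓)*2643 = 881)
j = -2604415698 (j = (32307 + 36750)*(881 - 38595) = 69057*(-37714) = -2604415698)
(98227/T)/j = (98227/2778)/(-2604415698) = (98227*(1/2778))*(-1/2604415698) = (98227/2778)*(-1/2604415698) = -98227/7235066809044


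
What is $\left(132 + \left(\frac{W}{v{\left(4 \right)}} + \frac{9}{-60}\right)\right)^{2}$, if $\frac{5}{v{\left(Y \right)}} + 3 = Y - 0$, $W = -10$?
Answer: $\frac{6744409}{400} \approx 16861.0$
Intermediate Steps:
$v{\left(Y \right)} = \frac{5}{-3 + Y}$ ($v{\left(Y \right)} = \frac{5}{-3 + \left(Y - 0\right)} = \frac{5}{-3 + \left(Y + 0\right)} = \frac{5}{-3 + Y}$)
$\left(132 + \left(\frac{W}{v{\left(4 \right)}} + \frac{9}{-60}\right)\right)^{2} = \left(132 + \left(- \frac{10}{5 \frac{1}{-3 + 4}} + \frac{9}{-60}\right)\right)^{2} = \left(132 + \left(- \frac{10}{5 \cdot 1^{-1}} + 9 \left(- \frac{1}{60}\right)\right)\right)^{2} = \left(132 - \left(\frac{3}{20} + \frac{10}{5 \cdot 1}\right)\right)^{2} = \left(132 - \left(\frac{3}{20} + \frac{10}{5}\right)\right)^{2} = \left(132 - \frac{43}{20}\right)^{2} = \left(\frac{2597}{20}\right)^{2} = \frac{6744409}{400}$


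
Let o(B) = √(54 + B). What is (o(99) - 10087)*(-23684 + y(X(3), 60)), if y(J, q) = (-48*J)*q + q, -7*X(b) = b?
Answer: 225845048 - 470184*√17/7 ≈ 2.2557e+8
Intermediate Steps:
X(b) = -b/7
y(J, q) = q - 48*J*q (y(J, q) = -48*J*q + q = q - 48*J*q)
(o(99) - 10087)*(-23684 + y(X(3), 60)) = (√(54 + 99) - 10087)*(-23684 + 60*(1 - (-48)*3/7)) = (√153 - 10087)*(-23684 + 60*(1 - 48*(-3/7))) = (3*√17 - 10087)*(-23684 + 60*(1 + 144/7)) = (-10087 + 3*√17)*(-23684 + 60*(151/7)) = (-10087 + 3*√17)*(-23684 + 9060/7) = (-10087 + 3*√17)*(-156728/7) = 225845048 - 470184*√17/7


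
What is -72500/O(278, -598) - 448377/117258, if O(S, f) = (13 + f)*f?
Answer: -5511897697/1367345538 ≈ -4.0311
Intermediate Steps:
O(S, f) = f*(13 + f)
-72500/O(278, -598) - 448377/117258 = -72500*(-1/(598*(13 - 598))) - 448377/117258 = -72500/((-598*(-585))) - 448377*1/117258 = -72500/349830 - 149459/39086 = -72500*1/349830 - 149459/39086 = -7250/34983 - 149459/39086 = -5511897697/1367345538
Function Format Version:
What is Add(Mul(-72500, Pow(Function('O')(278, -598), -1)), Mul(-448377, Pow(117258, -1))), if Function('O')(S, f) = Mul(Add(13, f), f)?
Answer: Rational(-5511897697, 1367345538) ≈ -4.0311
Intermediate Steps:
Function('O')(S, f) = Mul(f, Add(13, f))
Add(Mul(-72500, Pow(Function('O')(278, -598), -1)), Mul(-448377, Pow(117258, -1))) = Add(Mul(-72500, Pow(Mul(-598, Add(13, -598)), -1)), Mul(-448377, Pow(117258, -1))) = Add(Mul(-72500, Pow(Mul(-598, -585), -1)), Mul(-448377, Rational(1, 117258))) = Add(Mul(-72500, Pow(349830, -1)), Rational(-149459, 39086)) = Add(Mul(-72500, Rational(1, 349830)), Rational(-149459, 39086)) = Add(Rational(-7250, 34983), Rational(-149459, 39086)) = Rational(-5511897697, 1367345538)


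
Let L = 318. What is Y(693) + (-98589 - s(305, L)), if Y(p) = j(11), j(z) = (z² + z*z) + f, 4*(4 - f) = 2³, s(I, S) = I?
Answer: -98650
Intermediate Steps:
f = 2 (f = 4 - ¼*2³ = 4 - ¼*8 = 4 - 2 = 2)
j(z) = 2 + 2*z² (j(z) = (z² + z*z) + 2 = (z² + z²) + 2 = 2*z² + 2 = 2 + 2*z²)
Y(p) = 244 (Y(p) = 2 + 2*11² = 2 + 2*121 = 2 + 242 = 244)
Y(693) + (-98589 - s(305, L)) = 244 + (-98589 - 1*305) = 244 + (-98589 - 305) = 244 - 98894 = -98650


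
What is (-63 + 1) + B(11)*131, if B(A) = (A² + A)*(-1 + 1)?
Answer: -62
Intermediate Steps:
B(A) = 0 (B(A) = (A + A²)*0 = 0)
(-63 + 1) + B(11)*131 = (-63 + 1) + 0*131 = -62 + 0 = -62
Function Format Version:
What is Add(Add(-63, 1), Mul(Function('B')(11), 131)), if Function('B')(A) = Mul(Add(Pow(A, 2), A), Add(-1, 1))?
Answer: -62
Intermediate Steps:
Function('B')(A) = 0 (Function('B')(A) = Mul(Add(A, Pow(A, 2)), 0) = 0)
Add(Add(-63, 1), Mul(Function('B')(11), 131)) = Add(Add(-63, 1), Mul(0, 131)) = Add(-62, 0) = -62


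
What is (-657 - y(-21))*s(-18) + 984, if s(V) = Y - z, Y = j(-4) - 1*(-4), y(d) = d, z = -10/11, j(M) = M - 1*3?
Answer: 25452/11 ≈ 2313.8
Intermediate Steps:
j(M) = -3 + M (j(M) = M - 3 = -3 + M)
z = -10/11 (z = -10*1/11 = -10/11 ≈ -0.90909)
Y = -3 (Y = (-3 - 4) - 1*(-4) = -7 + 4 = -3)
s(V) = -23/11 (s(V) = -3 - 1*(-10/11) = -3 + 10/11 = -23/11)
(-657 - y(-21))*s(-18) + 984 = (-657 - 1*(-21))*(-23/11) + 984 = (-657 + 21)*(-23/11) + 984 = -636*(-23/11) + 984 = 14628/11 + 984 = 25452/11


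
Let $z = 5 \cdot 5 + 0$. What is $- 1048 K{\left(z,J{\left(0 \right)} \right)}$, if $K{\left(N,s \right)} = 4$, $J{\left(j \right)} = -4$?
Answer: $-4192$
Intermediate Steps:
$z = 25$ ($z = 25 + 0 = 25$)
$- 1048 K{\left(z,J{\left(0 \right)} \right)} = \left(-1048\right) 4 = -4192$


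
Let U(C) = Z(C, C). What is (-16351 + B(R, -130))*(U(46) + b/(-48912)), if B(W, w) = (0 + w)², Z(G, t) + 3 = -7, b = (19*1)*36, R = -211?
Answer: -22408533/4076 ≈ -5497.7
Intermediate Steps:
b = 684 (b = 19*36 = 684)
Z(G, t) = -10 (Z(G, t) = -3 - 7 = -10)
U(C) = -10
B(W, w) = w²
(-16351 + B(R, -130))*(U(46) + b/(-48912)) = (-16351 + (-130)²)*(-10 + 684/(-48912)) = (-16351 + 16900)*(-10 + 684*(-1/48912)) = 549*(-10 - 57/4076) = 549*(-40817/4076) = -22408533/4076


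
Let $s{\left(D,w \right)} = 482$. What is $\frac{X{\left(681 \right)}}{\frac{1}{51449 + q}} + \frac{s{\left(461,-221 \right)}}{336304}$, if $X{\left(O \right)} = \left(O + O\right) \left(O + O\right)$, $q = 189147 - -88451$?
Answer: $\frac{102639419688210577}{168152} \approx 6.104 \cdot 10^{11}$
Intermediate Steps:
$q = 277598$ ($q = 189147 + 88451 = 277598$)
$X{\left(O \right)} = 4 O^{2}$ ($X{\left(O \right)} = 2 O 2 O = 4 O^{2}$)
$\frac{X{\left(681 \right)}}{\frac{1}{51449 + q}} + \frac{s{\left(461,-221 \right)}}{336304} = \frac{4 \cdot 681^{2}}{\frac{1}{51449 + 277598}} + \frac{482}{336304} = \frac{4 \cdot 463761}{\frac{1}{329047}} + 482 \cdot \frac{1}{336304} = 1855044 \frac{1}{\frac{1}{329047}} + \frac{241}{168152} = 1855044 \cdot 329047 + \frac{241}{168152} = 610396663068 + \frac{241}{168152} = \frac{102639419688210577}{168152}$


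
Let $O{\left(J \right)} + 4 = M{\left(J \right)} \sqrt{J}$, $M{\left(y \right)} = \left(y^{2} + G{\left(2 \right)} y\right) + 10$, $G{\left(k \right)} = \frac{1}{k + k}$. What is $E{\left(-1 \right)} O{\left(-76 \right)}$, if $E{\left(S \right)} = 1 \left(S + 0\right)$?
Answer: $4 - 11534 i \sqrt{19} \approx 4.0 - 50276.0 i$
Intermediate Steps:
$G{\left(k \right)} = \frac{1}{2 k}$
$M{\left(y \right)} = 10 + y^{2} + \frac{y}{4}$ ($M{\left(y \right)} = \left(y^{2} + \frac{1}{2 \cdot 2} y\right) + 10 = \left(y^{2} + \frac{1}{2} \cdot \frac{1}{2} y\right) + 10 = \left(y^{2} + \frac{y}{4}\right) + 10 = 10 + y^{2} + \frac{y}{4}$)
$E{\left(S \right)} = S$ ($E{\left(S \right)} = 1 S = S$)
$O{\left(J \right)} = -4 + \sqrt{J} \left(10 + J^{2} + \frac{J}{4}\right)$ ($O{\left(J \right)} = -4 + \left(10 + J^{2} + \frac{J}{4}\right) \sqrt{J} = -4 + \sqrt{J} \left(10 + J^{2} + \frac{J}{4}\right)$)
$E{\left(-1 \right)} O{\left(-76 \right)} = - (-4 + \sqrt{-76} \left(10 + \left(-76\right)^{2} + \frac{1}{4} \left(-76\right)\right)) = - (-4 + 2 i \sqrt{19} \left(10 + 5776 - 19\right)) = - (-4 + 2 i \sqrt{19} \cdot 5767) = - (-4 + 11534 i \sqrt{19}) = 4 - 11534 i \sqrt{19}$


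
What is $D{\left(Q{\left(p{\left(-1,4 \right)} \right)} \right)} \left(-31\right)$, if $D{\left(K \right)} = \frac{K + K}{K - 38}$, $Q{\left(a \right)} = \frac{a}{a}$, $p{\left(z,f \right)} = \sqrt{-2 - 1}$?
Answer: $\frac{62}{37} \approx 1.6757$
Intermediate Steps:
$p{\left(z,f \right)} = i \sqrt{3}$ ($p{\left(z,f \right)} = \sqrt{-3} = i \sqrt{3}$)
$Q{\left(a \right)} = 1$
$D{\left(K \right)} = \frac{2 K}{-38 + K}$
$D{\left(Q{\left(p{\left(-1,4 \right)} \right)} \right)} \left(-31\right) = 2 \cdot 1 \frac{1}{-38 + 1} \left(-31\right) = 2 \cdot 1 \frac{1}{-37} \left(-31\right) = 2 \cdot 1 \left(- \frac{1}{37}\right) \left(-31\right) = \left(- \frac{2}{37}\right) \left(-31\right) = \frac{62}{37}$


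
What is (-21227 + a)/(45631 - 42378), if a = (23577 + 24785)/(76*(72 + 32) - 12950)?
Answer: -53579902/8207319 ≈ -6.5283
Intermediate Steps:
a = -24181/2523 (a = 48362/(76*104 - 12950) = 48362/(7904 - 12950) = 48362/(-5046) = 48362*(-1/5046) = -24181/2523 ≈ -9.5842)
(-21227 + a)/(45631 - 42378) = (-21227 - 24181/2523)/(45631 - 42378) = -53579902/2523/3253 = -53579902/2523*1/3253 = -53579902/8207319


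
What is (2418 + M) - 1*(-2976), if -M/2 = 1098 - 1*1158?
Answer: 5514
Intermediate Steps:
M = 120 (M = -2*(1098 - 1*1158) = -2*(1098 - 1158) = -2*(-60) = 120)
(2418 + M) - 1*(-2976) = (2418 + 120) - 1*(-2976) = 2538 + 2976 = 5514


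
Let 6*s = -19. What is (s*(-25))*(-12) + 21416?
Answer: 20466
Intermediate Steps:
s = -19/6 (s = (⅙)*(-19) = -19/6 ≈ -3.1667)
(s*(-25))*(-12) + 21416 = -19/6*(-25)*(-12) + 21416 = (475/6)*(-12) + 21416 = -950 + 21416 = 20466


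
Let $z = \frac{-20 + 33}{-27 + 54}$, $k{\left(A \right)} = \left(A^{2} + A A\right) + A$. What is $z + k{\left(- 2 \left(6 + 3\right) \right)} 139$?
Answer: $\frac{2364403}{27} \approx 87571.0$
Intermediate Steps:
$k{\left(A \right)} = A + 2 A^{2}$ ($k{\left(A \right)} = \left(A^{2} + A^{2}\right) + A = 2 A^{2} + A = A + 2 A^{2}$)
$z = \frac{13}{27} \approx 0.48148$
$z + k{\left(- 2 \left(6 + 3\right) \right)} 139 = \frac{13}{27} + - 2 \left(6 + 3\right) \left(1 + 2 \left(- 2 \left(6 + 3\right)\right)\right) 139 = \frac{13}{27} + \left(-2\right) 9 \left(1 + 2 \left(\left(-2\right) 9\right)\right) 139 = \frac{13}{27} + - 18 \left(1 + 2 \left(-18\right)\right) 139 = \frac{13}{27} + - 18 \left(1 - 36\right) 139 = \frac{13}{27} + \left(-18\right) \left(-35\right) 139 = \frac{13}{27} + 630 \cdot 139 = \frac{13}{27} + 87570 = \frac{2364403}{27}$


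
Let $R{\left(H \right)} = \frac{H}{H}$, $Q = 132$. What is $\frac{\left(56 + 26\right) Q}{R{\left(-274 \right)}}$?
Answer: $10824$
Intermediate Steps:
$R{\left(H \right)} = 1$
$\frac{\left(56 + 26\right) Q}{R{\left(-274 \right)}} = \frac{\left(56 + 26\right) 132}{1} = 82 \cdot 132 \cdot 1 = 10824 \cdot 1 = 10824$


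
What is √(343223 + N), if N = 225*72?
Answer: √359423 ≈ 599.52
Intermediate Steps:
N = 16200
√(343223 + N) = √(343223 + 16200) = √359423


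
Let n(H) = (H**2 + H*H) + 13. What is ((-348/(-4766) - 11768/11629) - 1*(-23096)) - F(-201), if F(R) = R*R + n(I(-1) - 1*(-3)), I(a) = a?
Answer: -480162520380/27711907 ≈ -17327.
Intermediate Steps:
n(H) = 13 + 2*H**2 (n(H) = (H**2 + H**2) + 13 = 2*H**2 + 13 = 13 + 2*H**2)
F(R) = 21 + R**2 (F(R) = R*R + (13 + 2*(-1 - 1*(-3))**2) = R**2 + (13 + 2*(-1 + 3)**2) = R**2 + (13 + 2*2**2) = R**2 + (13 + 2*4) = R**2 + (13 + 8) = R**2 + 21 = 21 + R**2)
((-348/(-4766) - 11768/11629) - 1*(-23096)) - F(-201) = ((-348/(-4766) - 11768/11629) - 1*(-23096)) - (21 + (-201)**2) = ((-348*(-1/4766) - 11768*1/11629) + 23096) - (21 + 40401) = ((174/2383 - 11768/11629) + 23096) - 1*40422 = (-26019698/27711907 + 23096) - 40422 = 640008184374/27711907 - 40422 = -480162520380/27711907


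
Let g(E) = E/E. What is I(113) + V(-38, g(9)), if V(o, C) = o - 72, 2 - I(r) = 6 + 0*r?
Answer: -114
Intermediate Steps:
I(r) = -4 (I(r) = 2 - (6 + 0*r) = 2 - (6 + 0) = 2 - 1*6 = 2 - 6 = -4)
g(E) = 1
V(o, C) = -72 + o
I(113) + V(-38, g(9)) = -4 + (-72 - 38) = -4 - 110 = -114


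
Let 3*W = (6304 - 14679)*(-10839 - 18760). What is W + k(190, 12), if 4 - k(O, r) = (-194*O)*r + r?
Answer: 249218561/3 ≈ 8.3073e+7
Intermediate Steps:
W = 247891625/3 (W = ((6304 - 14679)*(-10839 - 18760))/3 = (-8375*(-29599))/3 = (⅓)*247891625 = 247891625/3 ≈ 8.2631e+7)
k(O, r) = 4 - r + 194*O*r (k(O, r) = 4 - ((-194*O)*r + r) = 4 - (-194*O*r + r) = 4 - (r - 194*O*r) = 4 + (-r + 194*O*r) = 4 - r + 194*O*r)
W + k(190, 12) = 247891625/3 + (4 - 1*12 + 194*190*12) = 247891625/3 + (4 - 12 + 442320) = 247891625/3 + 442312 = 249218561/3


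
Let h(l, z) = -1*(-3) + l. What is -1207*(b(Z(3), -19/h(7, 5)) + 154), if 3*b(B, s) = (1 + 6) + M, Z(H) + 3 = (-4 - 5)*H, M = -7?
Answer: -185878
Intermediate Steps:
h(l, z) = 3 + l
Z(H) = -3 - 9*H (Z(H) = -3 + (-4 - 5)*H = -3 - 9*H)
b(B, s) = 0 (b(B, s) = ((1 + 6) - 7)/3 = (7 - 7)/3 = (⅓)*0 = 0)
-1207*(b(Z(3), -19/h(7, 5)) + 154) = -1207*(0 + 154) = -1207*154 = -185878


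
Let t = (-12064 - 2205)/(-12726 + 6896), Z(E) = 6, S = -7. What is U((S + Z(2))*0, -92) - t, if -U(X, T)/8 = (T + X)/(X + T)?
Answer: -60909/5830 ≈ -10.448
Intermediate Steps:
U(X, T) = -8 (U(X, T) = -8*(T + X)/(X + T) = -8*(T + X)/(T + X) = -8*1 = -8)
t = 14269/5830 (t = -14269/(-5830) = -14269*(-1/5830) = 14269/5830 ≈ 2.4475)
U((S + Z(2))*0, -92) - t = -8 - 1*14269/5830 = -8 - 14269/5830 = -60909/5830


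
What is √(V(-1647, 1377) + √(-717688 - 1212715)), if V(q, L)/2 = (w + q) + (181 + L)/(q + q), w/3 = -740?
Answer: √(-2331320448 + 301401*I*√1930403)/549 ≈ 7.8675 + 88.3*I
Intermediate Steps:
w = -2220 (w = 3*(-740) = -2220)
V(q, L) = -4440 + 2*q + (181 + L)/q (V(q, L) = 2*((-2220 + q) + (181 + L)/(q + q)) = 2*((-2220 + q) + (181 + L)/((2*q))) = 2*((-2220 + q) + (181 + L)*(1/(2*q))) = 2*((-2220 + q) + (181 + L)/(2*q)) = 2*(-2220 + q + (181 + L)/(2*q)) = -4440 + 2*q + (181 + L)/q)
√(V(-1647, 1377) + √(-717688 - 1212715)) = √((181 + 1377 + 2*(-1647)*(-2220 - 1647))/(-1647) + √(-717688 - 1212715)) = √(-(181 + 1377 + 2*(-1647)*(-3867))/1647 + √(-1930403)) = √(-(181 + 1377 + 12737898)/1647 + I*√1930403) = √(-1/1647*12739456 + I*√1930403) = √(-12739456/1647 + I*√1930403)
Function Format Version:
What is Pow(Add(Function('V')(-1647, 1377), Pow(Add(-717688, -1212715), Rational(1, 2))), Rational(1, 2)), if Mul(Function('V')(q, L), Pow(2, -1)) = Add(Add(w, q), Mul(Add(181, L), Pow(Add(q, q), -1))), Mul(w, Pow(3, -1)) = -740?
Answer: Mul(Rational(1, 549), Pow(Add(-2331320448, Mul(301401, I, Pow(1930403, Rational(1, 2)))), Rational(1, 2))) ≈ Add(7.8675, Mul(88.300, I))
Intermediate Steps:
w = -2220 (w = Mul(3, -740) = -2220)
Function('V')(q, L) = Add(-4440, Mul(2, q), Mul(Pow(q, -1), Add(181, L))) (Function('V')(q, L) = Mul(2, Add(Add(-2220, q), Mul(Add(181, L), Pow(Add(q, q), -1)))) = Mul(2, Add(Add(-2220, q), Mul(Add(181, L), Pow(Mul(2, q), -1)))) = Mul(2, Add(Add(-2220, q), Mul(Add(181, L), Mul(Rational(1, 2), Pow(q, -1))))) = Mul(2, Add(Add(-2220, q), Mul(Rational(1, 2), Pow(q, -1), Add(181, L)))) = Mul(2, Add(-2220, q, Mul(Rational(1, 2), Pow(q, -1), Add(181, L)))) = Add(-4440, Mul(2, q), Mul(Pow(q, -1), Add(181, L))))
Pow(Add(Function('V')(-1647, 1377), Pow(Add(-717688, -1212715), Rational(1, 2))), Rational(1, 2)) = Pow(Add(Mul(Pow(-1647, -1), Add(181, 1377, Mul(2, -1647, Add(-2220, -1647)))), Pow(Add(-717688, -1212715), Rational(1, 2))), Rational(1, 2)) = Pow(Add(Mul(Rational(-1, 1647), Add(181, 1377, Mul(2, -1647, -3867))), Pow(-1930403, Rational(1, 2))), Rational(1, 2)) = Pow(Add(Mul(Rational(-1, 1647), Add(181, 1377, 12737898)), Mul(I, Pow(1930403, Rational(1, 2)))), Rational(1, 2)) = Pow(Add(Mul(Rational(-1, 1647), 12739456), Mul(I, Pow(1930403, Rational(1, 2)))), Rational(1, 2)) = Pow(Add(Rational(-12739456, 1647), Mul(I, Pow(1930403, Rational(1, 2)))), Rational(1, 2))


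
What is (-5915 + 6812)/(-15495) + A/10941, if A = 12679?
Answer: 62215676/56510265 ≈ 1.1010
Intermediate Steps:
(-5915 + 6812)/(-15495) + A/10941 = (-5915 + 6812)/(-15495) + 12679/10941 = 897*(-1/15495) + 12679*(1/10941) = -299/5165 + 12679/10941 = 62215676/56510265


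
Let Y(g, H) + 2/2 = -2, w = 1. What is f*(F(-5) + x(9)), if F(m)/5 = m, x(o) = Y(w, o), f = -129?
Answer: 3612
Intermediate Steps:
Y(g, H) = -3 (Y(g, H) = -1 - 2 = -3)
x(o) = -3
F(m) = 5*m
f*(F(-5) + x(9)) = -129*(5*(-5) - 3) = -129*(-25 - 3) = -129*(-28) = 3612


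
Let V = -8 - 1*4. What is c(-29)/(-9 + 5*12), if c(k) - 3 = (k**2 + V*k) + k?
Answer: 1163/51 ≈ 22.804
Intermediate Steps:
V = -12 (V = -8 - 4 = -12)
c(k) = 3 + k**2 - 11*k (c(k) = 3 + ((k**2 - 12*k) + k) = 3 + (k**2 - 11*k) = 3 + k**2 - 11*k)
c(-29)/(-9 + 5*12) = (3 + (-29)**2 - 11*(-29))/(-9 + 5*12) = (3 + 841 + 319)/(-9 + 60) = 1163/51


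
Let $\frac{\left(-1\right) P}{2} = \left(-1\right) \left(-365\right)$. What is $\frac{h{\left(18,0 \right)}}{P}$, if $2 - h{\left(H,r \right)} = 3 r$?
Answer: $- \frac{1}{365} \approx -0.0027397$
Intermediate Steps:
$h{\left(H,r \right)} = 2 - 3 r$
$P = -730$ ($P = - 2 \left(\left(-1\right) \left(-365\right)\right) = \left(-2\right) 365 = -730$)
$\frac{h{\left(18,0 \right)}}{P} = \frac{2 - 0}{-730} = \left(2 + 0\right) \left(- \frac{1}{730}\right) = 2 \left(- \frac{1}{730}\right) = - \frac{1}{365}$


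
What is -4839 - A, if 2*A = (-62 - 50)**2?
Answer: -11111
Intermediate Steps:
A = 6272 (A = (-62 - 50)**2/2 = (1/2)*(-112)**2 = (1/2)*12544 = 6272)
-4839 - A = -4839 - 1*6272 = -4839 - 6272 = -11111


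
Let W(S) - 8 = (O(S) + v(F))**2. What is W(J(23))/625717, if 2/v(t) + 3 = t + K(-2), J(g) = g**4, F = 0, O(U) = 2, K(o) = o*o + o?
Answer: 8/625717 ≈ 1.2785e-5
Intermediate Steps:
K(o) = o + o**2 (K(o) = o**2 + o = o + o**2)
v(t) = 2/(-1 + t) (v(t) = 2/(-3 + (t - 2*(1 - 2))) = 2/(-3 + (t - 2*(-1))) = 2/(-3 + (t + 2)) = 2/(-3 + (2 + t)) = 2/(-1 + t))
W(S) = 8 (W(S) = 8 + (2 + 2/(-1 + 0))**2 = 8 + (2 + 2/(-1))**2 = 8 + (2 + 2*(-1))**2 = 8 + (2 - 2)**2 = 8 + 0**2 = 8 + 0 = 8)
W(J(23))/625717 = 8/625717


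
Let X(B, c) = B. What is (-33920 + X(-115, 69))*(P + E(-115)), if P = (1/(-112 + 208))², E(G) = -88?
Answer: 9200874415/3072 ≈ 2.9951e+6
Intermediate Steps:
P = 1/9216 (P = (1/96)² = 1/9216 ≈ 0.00010851)
(-33920 + X(-115, 69))*(P + E(-115)) = (-33920 - 115)*(1/9216 - 88) = -34035*(-811007/9216) = 9200874415/3072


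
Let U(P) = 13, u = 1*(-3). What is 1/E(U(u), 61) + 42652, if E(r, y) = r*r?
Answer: 7208189/169 ≈ 42652.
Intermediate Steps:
u = -3
E(r, y) = r²
1/E(U(u), 61) + 42652 = 1/(13²) + 42652 = 1/169 + 42652 = 7208189/169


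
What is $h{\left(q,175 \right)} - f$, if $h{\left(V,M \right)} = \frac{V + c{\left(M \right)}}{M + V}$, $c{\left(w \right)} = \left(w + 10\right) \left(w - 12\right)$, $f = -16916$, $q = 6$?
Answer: $\frac{3091957}{181} \approx 17083.0$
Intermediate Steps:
$c{\left(w \right)} = \left(-12 + w\right) \left(10 + w\right)$ ($c{\left(w \right)} = \left(10 + w\right) \left(-12 + w\right) = \left(-12 + w\right) \left(10 + w\right)$)
$h{\left(V,M \right)} = \frac{-120 + V + M^{2} - 2 M}{M + V}$ ($h{\left(V,M \right)} = \frac{V - \left(120 - M^{2} + 2 M\right)}{M + V} = \frac{-120 + V + M^{2} - 2 M}{M + V}$)
$h{\left(q,175 \right)} - f = \frac{-120 + 6 + 175^{2} - 350}{175 + 6} - -16916 = \frac{-120 + 6 + 30625 - 350}{181} + 16916 = \frac{1}{181} \cdot 30161 + 16916 = \frac{30161}{181} + 16916 = \frac{3091957}{181}$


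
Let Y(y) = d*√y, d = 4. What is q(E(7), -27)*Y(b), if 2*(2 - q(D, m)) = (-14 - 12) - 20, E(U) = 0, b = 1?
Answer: 100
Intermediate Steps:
q(D, m) = 25 (q(D, m) = 2 - ((-14 - 12) - 20)/2 = 2 - (-26 - 20)/2 = 2 - ½*(-46) = 2 + 23 = 25)
Y(y) = 4*√y
q(E(7), -27)*Y(b) = 25*(4*√1) = 25*(4*1) = 25*4 = 100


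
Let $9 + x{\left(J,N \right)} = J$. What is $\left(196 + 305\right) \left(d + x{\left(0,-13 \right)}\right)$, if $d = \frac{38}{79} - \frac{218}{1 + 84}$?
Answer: $- \frac{37287927}{6715} \approx -5552.9$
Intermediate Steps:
$x{\left(J,N \right)} = -9 + J$
$d = - \frac{13992}{6715}$ ($d = 38 \cdot \frac{1}{79} - \frac{218}{85} = \frac{38}{79} - \frac{218}{85} = - \frac{13992}{6715} \approx -2.0837$)
$\left(196 + 305\right) \left(d + x{\left(0,-13 \right)}\right) = \left(196 + 305\right) \left(- \frac{13992}{6715} + \left(-9 + 0\right)\right) = 501 \left(- \frac{13992}{6715} - 9\right) = 501 \left(- \frac{74427}{6715}\right) = - \frac{37287927}{6715}$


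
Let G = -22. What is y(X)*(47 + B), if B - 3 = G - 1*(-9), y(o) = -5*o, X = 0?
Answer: 0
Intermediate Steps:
B = -10 (B = 3 + (-22 - 1*(-9)) = 3 + (-22 + 9) = 3 - 13 = -10)
y(X)*(47 + B) = (-5*0)*(47 - 10) = 0*37 = 0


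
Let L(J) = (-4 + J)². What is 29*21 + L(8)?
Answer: 625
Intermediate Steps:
29*21 + L(8) = 29*21 + (-4 + 8)² = 609 + 4² = 609 + 16 = 625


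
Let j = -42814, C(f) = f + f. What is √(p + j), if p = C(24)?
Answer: I*√42766 ≈ 206.8*I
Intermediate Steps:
C(f) = 2*f
p = 48 (p = 2*24 = 48)
√(p + j) = √(48 - 42814) = √(-42766) = I*√42766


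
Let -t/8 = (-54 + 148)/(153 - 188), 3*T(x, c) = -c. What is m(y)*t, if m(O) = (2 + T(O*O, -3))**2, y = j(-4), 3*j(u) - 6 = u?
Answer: 6768/35 ≈ 193.37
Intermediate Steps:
T(x, c) = -c/3 (T(x, c) = (-c)/3 = -c/3)
j(u) = 2 + u/3
y = 2/3 (y = 2 + (1/3)*(-4) = 2 - 4/3 = 2/3 ≈ 0.66667)
m(O) = 9 (m(O) = (2 - 1/3*(-3))**2 = (2 + 1)**2 = 3**2 = 9)
t = 752/35 (t = -8*(-54 + 148)/(153 - 188) = -752/(-35) = -752*(-1)/35 = -8*(-94/35) = 752/35 ≈ 21.486)
m(y)*t = 9*(752/35) = 6768/35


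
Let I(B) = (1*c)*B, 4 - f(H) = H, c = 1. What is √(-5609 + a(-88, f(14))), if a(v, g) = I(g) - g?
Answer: I*√5609 ≈ 74.893*I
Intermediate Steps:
f(H) = 4 - H
I(B) = B (I(B) = (1*1)*B = 1*B = B)
a(v, g) = 0 (a(v, g) = g - g = 0)
√(-5609 + a(-88, f(14))) = √(-5609 + 0) = √(-5609) = I*√5609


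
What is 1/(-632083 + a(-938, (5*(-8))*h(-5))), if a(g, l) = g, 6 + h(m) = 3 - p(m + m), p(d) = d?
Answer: -1/633021 ≈ -1.5797e-6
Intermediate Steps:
h(m) = -3 - 2*m (h(m) = -6 + (3 - (m + m)) = -6 + (3 - 2*m) = -3 - 2*m)
1/(-632083 + a(-938, (5*(-8))*h(-5))) = 1/(-632083 - 938) = 1/(-633021) = -1/633021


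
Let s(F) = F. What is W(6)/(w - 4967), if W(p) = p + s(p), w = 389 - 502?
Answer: -3/1270 ≈ -0.0023622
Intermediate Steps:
w = -113
W(p) = 2*p (W(p) = p + p = 2*p)
W(6)/(w - 4967) = (2*6)/(-113 - 4967) = 12/(-5080) = 12*(-1/5080) = -3/1270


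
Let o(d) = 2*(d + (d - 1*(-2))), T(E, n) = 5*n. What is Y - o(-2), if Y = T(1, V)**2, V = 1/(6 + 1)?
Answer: 221/49 ≈ 4.5102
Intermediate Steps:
V = 1/7 ≈ 0.14286
o(d) = 4 + 4*d (o(d) = 2*(d + (d + 2)) = 2*(d + (2 + d)) = 2*(2 + 2*d) = 4 + 4*d)
Y = 25/49 (Y = (5*(1/7))**2 = (5/7)**2 = 25/49 ≈ 0.51020)
Y - o(-2) = 25/49 - (4 + 4*(-2)) = 25/49 - (4 - 8) = 25/49 - 1*(-4) = 25/49 + 4 = 221/49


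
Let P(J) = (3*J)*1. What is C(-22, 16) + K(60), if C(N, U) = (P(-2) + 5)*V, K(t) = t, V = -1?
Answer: 61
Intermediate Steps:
P(J) = 3*J
C(N, U) = 1 (C(N, U) = (3*(-2) + 5)*(-1) = (-6 + 5)*(-1) = -1*(-1) = 1)
C(-22, 16) + K(60) = 1 + 60 = 61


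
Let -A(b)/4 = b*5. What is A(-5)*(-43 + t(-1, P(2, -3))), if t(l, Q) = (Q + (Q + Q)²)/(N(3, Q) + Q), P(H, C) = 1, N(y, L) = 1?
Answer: -4050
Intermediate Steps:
A(b) = -20*b (A(b) = -4*b*5 = -20*b)
t(l, Q) = (Q + 4*Q²)/(1 + Q) (t(l, Q) = (Q + (Q + Q)²)/(1 + Q) = (Q + (2*Q)²)/(1 + Q) = (Q + 4*Q²)/(1 + Q))
A(-5)*(-43 + t(-1, P(2, -3))) = (-20*(-5))*(-43 + 1*(1 + 4*1)/(1 + 1)) = 100*(-43 + 1*(1 + 4)/2) = 100*(-43 + 1*(½)*5) = 100*(-43 + 5/2) = 100*(-81/2) = -4050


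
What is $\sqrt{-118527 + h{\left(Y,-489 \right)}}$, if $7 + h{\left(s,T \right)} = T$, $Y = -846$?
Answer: $i \sqrt{119023} \approx 345.0 i$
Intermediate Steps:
$h{\left(s,T \right)} = -7 + T$
$\sqrt{-118527 + h{\left(Y,-489 \right)}} = \sqrt{-118527 - 496} = \sqrt{-119023} = i \sqrt{119023}$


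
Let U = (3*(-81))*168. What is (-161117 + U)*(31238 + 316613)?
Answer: -70245378791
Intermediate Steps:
U = -40824 (U = -243*168 = -40824)
(-161117 + U)*(31238 + 316613) = (-161117 - 40824)*(31238 + 316613) = -201941*347851 = -70245378791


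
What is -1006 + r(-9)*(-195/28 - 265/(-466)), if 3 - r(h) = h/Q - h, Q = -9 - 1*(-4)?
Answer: -6237689/6524 ≈ -956.11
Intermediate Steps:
Q = -5 (Q = -9 + 4 = -5)
r(h) = 3 + 6*h/5 (r(h) = 3 - (h/(-5) - h) = 3 - (h*(-1/5) - h) = 3 - (-h/5 - h) = 3 - (-6)*h/5 = 3 + 6*h/5)
-1006 + r(-9)*(-195/28 - 265/(-466)) = -1006 + (3 + (6/5)*(-9))*(-195/28 - 265/(-466)) = -1006 + (3 - 54/5)*(-195*1/28 - 265*(-1/466)) = -1006 - 39*(-195/28 + 265/466)/5 = -1006 - 39/5*(-41725/6524) = -1006 + 325455/6524 = -6237689/6524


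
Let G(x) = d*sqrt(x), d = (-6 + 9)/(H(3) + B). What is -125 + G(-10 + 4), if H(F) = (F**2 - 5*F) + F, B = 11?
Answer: -125 + 3*I*sqrt(6)/8 ≈ -125.0 + 0.91856*I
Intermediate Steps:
H(F) = F**2 - 4*F
d = 3/8 (d = (-6 + 9)/(3*(-4 + 3) + 11) = 3/(3*(-1) + 11) = 3/(-3 + 11) = 3/8 ≈ 0.37500)
G(x) = 3*sqrt(x)/8
-125 + G(-10 + 4) = -125 + 3*sqrt(-10 + 4)/8 = -125 + 3*sqrt(-6)/8 = -125 + 3*(I*sqrt(6))/8 = -125 + 3*I*sqrt(6)/8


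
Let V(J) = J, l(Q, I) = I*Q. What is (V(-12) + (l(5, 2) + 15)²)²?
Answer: 375769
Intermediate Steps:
(V(-12) + (l(5, 2) + 15)²)² = (-12 + (2*5 + 15)²)² = (-12 + (10 + 15)²)² = (-12 + 25²)² = (-12 + 625)² = 613² = 375769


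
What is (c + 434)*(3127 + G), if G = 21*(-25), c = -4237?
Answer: -9895406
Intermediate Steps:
G = -525
(c + 434)*(3127 + G) = (-4237 + 434)*(3127 - 525) = -3803*2602 = -9895406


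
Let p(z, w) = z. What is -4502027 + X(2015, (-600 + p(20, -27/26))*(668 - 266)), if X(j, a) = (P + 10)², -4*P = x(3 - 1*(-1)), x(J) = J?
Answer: -4501946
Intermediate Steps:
P = -1 (P = -(3 - 1*(-1))/4 = -(3 + 1)/4 = -¼*4 = -1)
X(j, a) = 81 (X(j, a) = (-1 + 10)² = 9² = 81)
-4502027 + X(2015, (-600 + p(20, -27/26))*(668 - 266)) = -4502027 + 81 = -4501946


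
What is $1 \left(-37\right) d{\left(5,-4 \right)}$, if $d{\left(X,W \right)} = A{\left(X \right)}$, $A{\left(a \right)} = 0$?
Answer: $0$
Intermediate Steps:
$d{\left(X,W \right)} = 0$
$1 \left(-37\right) d{\left(5,-4 \right)} = 1 \left(-37\right) 0 = \left(-37\right) 0 = 0$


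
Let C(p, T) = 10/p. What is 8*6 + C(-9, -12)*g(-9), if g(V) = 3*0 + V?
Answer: 58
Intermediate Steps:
g(V) = V (g(V) = 0 + V = V)
8*6 + C(-9, -12)*g(-9) = 8*6 + (10/(-9))*(-9) = 48 + (10*(-⅑))*(-9) = 48 - 10/9*(-9) = 48 + 10 = 58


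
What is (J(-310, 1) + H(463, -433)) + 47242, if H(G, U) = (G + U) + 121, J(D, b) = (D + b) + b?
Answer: 47085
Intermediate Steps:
J(D, b) = D + 2*b
H(G, U) = 121 + G + U
(J(-310, 1) + H(463, -433)) + 47242 = ((-310 + 2*1) + (121 + 463 - 433)) + 47242 = ((-310 + 2) + 151) + 47242 = (-308 + 151) + 47242 = -157 + 47242 = 47085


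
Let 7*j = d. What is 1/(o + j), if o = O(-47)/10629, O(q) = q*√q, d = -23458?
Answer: -18551278106046/62167983121034051 + 24478587*I*√47/62167983121034051 ≈ -0.00029841 + 2.6994e-9*I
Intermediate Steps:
O(q) = q^(3/2)
j = -23458/7 (j = (⅐)*(-23458) = -23458/7 ≈ -3351.1)
o = -47*I*√47/10629 (o = (-47)^(3/2)/10629 = -47*I*√47*(1/10629) = -47*I*√47/10629 ≈ -0.030315*I)
1/(o + j) = 1/(-47*I*√47/10629 - 23458/7) = 1/(-23458/7 - 47*I*√47/10629)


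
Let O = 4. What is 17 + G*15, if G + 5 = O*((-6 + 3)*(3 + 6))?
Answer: -1678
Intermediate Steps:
G = -113 (G = -5 + 4*((-6 + 3)*(3 + 6)) = -5 + 4*(-3*9) = -5 + 4*(-27) = -5 - 108 = -113)
17 + G*15 = 17 - 113*15 = 17 - 1695 = -1678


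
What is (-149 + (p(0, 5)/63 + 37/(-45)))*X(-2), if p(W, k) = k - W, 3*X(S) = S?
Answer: 3494/35 ≈ 99.829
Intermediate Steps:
X(S) = S/3
(-149 + (p(0, 5)/63 + 37/(-45)))*X(-2) = (-149 + ((5 - 1*0)/63 + 37/(-45)))*((1/3)*(-2)) = (-149 + ((5 + 0)*(1/63) + 37*(-1/45)))*(-2/3) = (-149 + (5*(1/63) - 37/45))*(-2/3) = (-149 + (5/63 - 37/45))*(-2/3) = (-149 - 26/35)*(-2/3) = -5241/35*(-2/3) = 3494/35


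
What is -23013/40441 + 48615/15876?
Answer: 76223087/30573396 ≈ 2.4931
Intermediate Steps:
-23013/40441 + 48615/15876 = -23013*1/40441 + 48615*(1/15876) = -23013/40441 + 2315/756 = 76223087/30573396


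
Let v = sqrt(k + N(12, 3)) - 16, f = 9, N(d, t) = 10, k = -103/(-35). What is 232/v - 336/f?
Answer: -1342544/25521 - 232*sqrt(15855)/8507 ≈ -56.039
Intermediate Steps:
k = 103/35 (k = -103*(-1/35) = 103/35 ≈ 2.9429)
v = -16 + sqrt(15855)/35 (v = sqrt(103/35 + 10) - 16 = sqrt(453/35) - 16 = sqrt(15855)/35 - 16 = -16 + sqrt(15855)/35 ≈ -12.402)
232/v - 336/f = 232/(-16 + sqrt(15855)/35) - 336/9 = 232/(-16 + sqrt(15855)/35) - 336*1/9 = 232/(-16 + sqrt(15855)/35) - 112/3 = -112/3 + 232/(-16 + sqrt(15855)/35)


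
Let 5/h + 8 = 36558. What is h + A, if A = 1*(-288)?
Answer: -2105279/7310 ≈ -288.00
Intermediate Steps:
A = -288
h = 1/7310 (h = 5/(-8 + 36558) = 5/36550 = 5*(1/36550) = 1/7310 ≈ 0.00013680)
h + A = 1/7310 - 288 = -2105279/7310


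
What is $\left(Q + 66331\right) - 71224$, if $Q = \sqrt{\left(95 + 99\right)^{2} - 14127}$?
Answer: $-4893 + \sqrt{23509} \approx -4739.7$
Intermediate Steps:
$Q = \sqrt{23509}$ ($Q = \sqrt{194^{2} - 14127} = \sqrt{37636 - 14127} = \sqrt{23509} \approx 153.33$)
$\left(Q + 66331\right) - 71224 = \left(\sqrt{23509} + 66331\right) - 71224 = \left(66331 + \sqrt{23509}\right) - 71224 = -4893 + \sqrt{23509}$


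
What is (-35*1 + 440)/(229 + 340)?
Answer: 405/569 ≈ 0.71177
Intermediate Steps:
(-35*1 + 440)/(229 + 340) = (-35 + 440)/569 = 405*(1/569) = 405/569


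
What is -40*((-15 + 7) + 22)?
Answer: -560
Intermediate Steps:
-40*((-15 + 7) + 22) = -40*(-8 + 22) = -40*14 = -560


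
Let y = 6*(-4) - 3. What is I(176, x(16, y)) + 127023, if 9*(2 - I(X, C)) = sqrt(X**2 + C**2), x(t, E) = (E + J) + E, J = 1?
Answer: 127025 - sqrt(33785)/9 ≈ 1.2700e+5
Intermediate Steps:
y = -27 (y = -24 - 3 = -27)
x(t, E) = 1 + 2*E (x(t, E) = (E + 1) + E = (1 + E) + E = 1 + 2*E)
I(X, C) = 2 - sqrt(C**2 + X**2)/9 (I(X, C) = 2 - sqrt(X**2 + C**2)/9 = 2 - sqrt(C**2 + X**2)/9)
I(176, x(16, y)) + 127023 = (2 - sqrt((1 + 2*(-27))**2 + 176**2)/9) + 127023 = (2 - sqrt((1 - 54)**2 + 30976)/9) + 127023 = (2 - sqrt((-53)**2 + 30976)/9) + 127023 = (2 - sqrt(2809 + 30976)/9) + 127023 = (2 - sqrt(33785)/9) + 127023 = 127025 - sqrt(33785)/9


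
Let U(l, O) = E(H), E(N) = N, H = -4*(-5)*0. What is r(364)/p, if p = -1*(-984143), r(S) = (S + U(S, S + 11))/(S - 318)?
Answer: 182/22635289 ≈ 8.0405e-6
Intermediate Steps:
H = 0 (H = 20*0 = 0)
U(l, O) = 0
r(S) = S/(-318 + S) (r(S) = (S + 0)/(S - 318) = S/(-318 + S))
p = 984143
r(364)/p = (364/(-318 + 364))/984143 = (364/46)*(1/984143) = (364*(1/46))*(1/984143) = (182/23)*(1/984143) = 182/22635289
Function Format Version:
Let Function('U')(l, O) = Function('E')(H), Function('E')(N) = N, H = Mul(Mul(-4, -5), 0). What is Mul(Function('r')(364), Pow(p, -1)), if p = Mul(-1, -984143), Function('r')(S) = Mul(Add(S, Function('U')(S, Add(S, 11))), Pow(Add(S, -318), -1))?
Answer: Rational(182, 22635289) ≈ 8.0405e-6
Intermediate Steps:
H = 0 (H = Mul(20, 0) = 0)
Function('U')(l, O) = 0
Function('r')(S) = Mul(S, Pow(Add(-318, S), -1)) (Function('r')(S) = Mul(Add(S, 0), Pow(Add(S, -318), -1)) = Mul(S, Pow(Add(-318, S), -1)))
p = 984143
Mul(Function('r')(364), Pow(p, -1)) = Mul(Mul(364, Pow(Add(-318, 364), -1)), Pow(984143, -1)) = Mul(Mul(364, Pow(46, -1)), Rational(1, 984143)) = Mul(Mul(364, Rational(1, 46)), Rational(1, 984143)) = Mul(Rational(182, 23), Rational(1, 984143)) = Rational(182, 22635289)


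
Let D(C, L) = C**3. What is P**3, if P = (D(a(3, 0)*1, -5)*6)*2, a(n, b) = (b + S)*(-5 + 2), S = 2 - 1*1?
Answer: -34012224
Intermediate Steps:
S = 1 (S = 2 - 1 = 1)
a(n, b) = -3 - 3*b (a(n, b) = (b + 1)*(-5 + 2) = (1 + b)*(-3) = -3 - 3*b)
P = -324 (P = (((-3 - 3*0)*1)**3*6)*2 = (((-3 + 0)*1)**3*6)*2 = ((-3*1)**3*6)*2 = ((-3)**3*6)*2 = -27*6*2 = -162*2 = -324)
P**3 = (-324)**3 = -34012224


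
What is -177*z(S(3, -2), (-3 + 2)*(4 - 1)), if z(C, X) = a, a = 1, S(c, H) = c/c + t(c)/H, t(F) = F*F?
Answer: -177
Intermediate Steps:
t(F) = F²
S(c, H) = 1 + c²/H (S(c, H) = c/c + c²/H = 1 + c²/H)
z(C, X) = 1
-177*z(S(3, -2), (-3 + 2)*(4 - 1)) = -177*1 = -177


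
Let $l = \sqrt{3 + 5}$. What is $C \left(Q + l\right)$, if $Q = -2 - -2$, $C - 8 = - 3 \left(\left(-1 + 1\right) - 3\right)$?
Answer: $34 \sqrt{2} \approx 48.083$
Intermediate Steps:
$C = 17$ ($C = 8 - 3 \left(\left(-1 + 1\right) - 3\right) = 8 - 3 \left(0 - 3\right) = 8 - -9 = 8 + 9 = 17$)
$Q = 0$ ($Q = -2 + 2 = 0$)
$l = 2 \sqrt{2}$ ($l = \sqrt{8} = 2 \sqrt{2} \approx 2.8284$)
$C \left(Q + l\right) = 17 \left(0 + 2 \sqrt{2}\right) = 17 \cdot 2 \sqrt{2} = 34 \sqrt{2}$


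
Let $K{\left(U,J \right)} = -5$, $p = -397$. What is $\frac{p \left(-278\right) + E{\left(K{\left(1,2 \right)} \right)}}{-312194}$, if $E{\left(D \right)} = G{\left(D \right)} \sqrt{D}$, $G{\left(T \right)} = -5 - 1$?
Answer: $- \frac{397}{1123} + \frac{3 i \sqrt{5}}{156097} \approx -0.35352 + 4.2975 \cdot 10^{-5} i$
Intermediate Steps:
$G{\left(T \right)} = -6$
$E{\left(D \right)} = - 6 \sqrt{D}$
$\frac{p \left(-278\right) + E{\left(K{\left(1,2 \right)} \right)}}{-312194} = \frac{\left(-397\right) \left(-278\right) - 6 \sqrt{-5}}{-312194} = \left(110366 - 6 i \sqrt{5}\right) \left(- \frac{1}{312194}\right) = - \frac{397}{1123} + \frac{3 i \sqrt{5}}{156097}$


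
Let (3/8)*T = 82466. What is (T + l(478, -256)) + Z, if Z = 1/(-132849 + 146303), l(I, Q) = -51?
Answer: 8873922053/40362 ≈ 2.1986e+5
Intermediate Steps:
T = 659728/3 (T = (8/3)*82466 = 659728/3 ≈ 2.1991e+5)
Z = 1/13454 ≈ 7.4327e-5
(T + l(478, -256)) + Z = (659728/3 - 51) + 1/13454 = 659575/3 + 1/13454 = 8873922053/40362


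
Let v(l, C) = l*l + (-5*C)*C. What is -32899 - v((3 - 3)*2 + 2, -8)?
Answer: -32583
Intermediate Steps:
v(l, C) = l**2 - 5*C**2
-32899 - v((3 - 3)*2 + 2, -8) = -32899 - (((3 - 3)*2 + 2)**2 - 5*(-8)**2) = -32899 - ((0*2 + 2)**2 - 5*64) = -32899 - ((0 + 2)**2 - 320) = -32899 - (2**2 - 320) = -32899 - (4 - 320) = -32899 - 1*(-316) = -32899 + 316 = -32583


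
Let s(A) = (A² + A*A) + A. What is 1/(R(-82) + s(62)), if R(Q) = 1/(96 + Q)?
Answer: 14/108501 ≈ 0.00012903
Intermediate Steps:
s(A) = A + 2*A² (s(A) = (A² + A²) + A = 2*A² + A = A + 2*A²)
1/(R(-82) + s(62)) = 1/(1/(96 - 82) + 62*(1 + 2*62)) = 1/(1/14 + 62*(1 + 124)) = 1/(1/14 + 62*125) = 1/(1/14 + 7750) = 1/(108501/14) = 14/108501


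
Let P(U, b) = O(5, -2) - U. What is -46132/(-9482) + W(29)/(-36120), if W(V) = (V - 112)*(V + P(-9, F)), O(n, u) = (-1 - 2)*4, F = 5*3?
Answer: 421687499/85622460 ≈ 4.9250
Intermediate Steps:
F = 15
O(n, u) = -12 (O(n, u) = -3*4 = -12)
P(U, b) = -12 - U
W(V) = (-112 + V)*(-3 + V) (W(V) = (V - 112)*(V + (-12 - 1*(-9))) = (-112 + V)*(V + (-12 + 9)) = (-112 + V)*(V - 3) = (-112 + V)*(-3 + V))
-46132/(-9482) + W(29)/(-36120) = -46132/(-9482) + (336 + 29² - 115*29)/(-36120) = -46132*(-1/9482) + (336 + 841 - 3335)*(-1/36120) = 23066/4741 - 2158*(-1/36120) = 23066/4741 + 1079/18060 = 421687499/85622460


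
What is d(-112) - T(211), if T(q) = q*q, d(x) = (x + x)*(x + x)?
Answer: 5655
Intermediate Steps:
d(x) = 4*x² (d(x) = (2*x)*(2*x) = 4*x²)
T(q) = q²
d(-112) - T(211) = 4*(-112)² - 1*211² = 4*12544 - 1*44521 = 50176 - 44521 = 5655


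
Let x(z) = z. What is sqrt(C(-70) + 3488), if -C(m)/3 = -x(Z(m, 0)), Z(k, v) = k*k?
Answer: 2*sqrt(4547) ≈ 134.86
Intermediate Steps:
Z(k, v) = k**2
C(m) = 3*m**2 (C(m) = -(-3)*m**2 = 3*m**2)
sqrt(C(-70) + 3488) = sqrt(3*(-70)**2 + 3488) = sqrt(3*4900 + 3488) = sqrt(14700 + 3488) = sqrt(18188) = 2*sqrt(4547)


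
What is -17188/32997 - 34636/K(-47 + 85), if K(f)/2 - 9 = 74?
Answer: -572868650/2738751 ≈ -209.17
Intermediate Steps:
K(f) = 166 (K(f) = 18 + 2*74 = 18 + 148 = 166)
-17188/32997 - 34636/K(-47 + 85) = -17188/32997 - 34636/166 = -17188*1/32997 - 34636*1/166 = -17188/32997 - 17318/83 = -572868650/2738751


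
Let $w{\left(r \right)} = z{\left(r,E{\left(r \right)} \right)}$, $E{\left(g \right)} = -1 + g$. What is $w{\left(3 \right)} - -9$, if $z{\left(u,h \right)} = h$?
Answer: $11$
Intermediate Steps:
$w{\left(r \right)} = -1 + r$
$w{\left(3 \right)} - -9 = \left(-1 + 3\right) - -9 = 2 + 9 = 11$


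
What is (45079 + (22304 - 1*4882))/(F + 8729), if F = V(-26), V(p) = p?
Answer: 62501/8703 ≈ 7.1815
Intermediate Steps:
F = -26
(45079 + (22304 - 1*4882))/(F + 8729) = (45079 + (22304 - 1*4882))/(-26 + 8729) = (45079 + (22304 - 4882))/8703 = (45079 + 17422)*(1/8703) = 62501*(1/8703) = 62501/8703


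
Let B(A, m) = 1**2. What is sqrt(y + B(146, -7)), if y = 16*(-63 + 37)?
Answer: I*sqrt(415) ≈ 20.372*I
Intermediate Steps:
B(A, m) = 1
y = -416 (y = 16*(-26) = -416)
sqrt(y + B(146, -7)) = sqrt(-416 + 1) = sqrt(-415) = I*sqrt(415)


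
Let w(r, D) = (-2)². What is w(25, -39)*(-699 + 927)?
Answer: 912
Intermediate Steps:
w(r, D) = 4
w(25, -39)*(-699 + 927) = 4*(-699 + 927) = 4*228 = 912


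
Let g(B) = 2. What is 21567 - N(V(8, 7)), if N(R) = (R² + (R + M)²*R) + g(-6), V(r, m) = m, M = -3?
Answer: 21404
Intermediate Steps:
N(R) = 2 + R² + R*(-3 + R)² (N(R) = (R² + (R - 3)²*R) + 2 = (R² + (-3 + R)²*R) + 2 = (R² + R*(-3 + R)²) + 2 = 2 + R² + R*(-3 + R)²)
21567 - N(V(8, 7)) = 21567 - (2 + 7² + 7*(-3 + 7)²) = 21567 - (2 + 49 + 7*4²) = 21567 - (2 + 49 + 7*16) = 21567 - (2 + 49 + 112) = 21567 - 1*163 = 21567 - 163 = 21404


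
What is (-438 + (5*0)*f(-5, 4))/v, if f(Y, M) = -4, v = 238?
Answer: -219/119 ≈ -1.8403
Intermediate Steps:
(-438 + (5*0)*f(-5, 4))/v = (-438 + (5*0)*(-4))/238 = (-438 + 0*(-4))*(1/238) = (-438 + 0)*(1/238) = -438*1/238 = -219/119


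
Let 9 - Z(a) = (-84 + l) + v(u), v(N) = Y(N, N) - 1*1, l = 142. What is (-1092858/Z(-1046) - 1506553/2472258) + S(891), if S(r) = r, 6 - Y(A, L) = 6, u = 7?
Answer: 233957345747/9889032 ≈ 23658.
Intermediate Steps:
Y(A, L) = 0 (Y(A, L) = 6 - 1*6 = 6 - 6 = 0)
v(N) = -1 (v(N) = 0 - 1*1 = 0 - 1 = -1)
Z(a) = -48 (Z(a) = 9 - ((-84 + 142) - 1) = 9 - (58 - 1) = 9 - 1*57 = 9 - 57 = -48)
(-1092858/Z(-1046) - 1506553/2472258) + S(891) = (-1092858/(-48) - 1506553/2472258) + 891 = (-1092858*(-1/48) - 1506553*1/2472258) + 891 = (182143/8 - 1506553/2472258) + 891 = 225146218235/9889032 + 891 = 233957345747/9889032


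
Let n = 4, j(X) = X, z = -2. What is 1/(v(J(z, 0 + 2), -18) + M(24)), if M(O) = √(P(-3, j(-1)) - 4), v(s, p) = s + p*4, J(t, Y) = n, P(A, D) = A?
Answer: -68/4631 - I*√7/4631 ≈ -0.014684 - 0.00057131*I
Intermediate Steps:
J(t, Y) = 4
v(s, p) = s + 4*p
M(O) = I*√7 (M(O) = √(-3 - 4) = √(-7) = I*√7)
1/(v(J(z, 0 + 2), -18) + M(24)) = 1/((4 + 4*(-18)) + I*√7) = 1/((4 - 72) + I*√7) = 1/(-68 + I*√7)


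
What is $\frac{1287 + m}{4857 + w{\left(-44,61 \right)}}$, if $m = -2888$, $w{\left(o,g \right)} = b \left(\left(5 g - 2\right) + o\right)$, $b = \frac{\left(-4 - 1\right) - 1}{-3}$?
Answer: $- \frac{1601}{5375} \approx -0.29786$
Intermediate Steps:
$b = 2$ ($b = \left(-5 - 1\right) \left(- \frac{1}{3}\right) = \left(-6\right) \left(- \frac{1}{3}\right) = 2$)
$w{\left(o,g \right)} = -4 + 2 o + 10 g$ ($w{\left(o,g \right)} = 2 \left(\left(5 g - 2\right) + o\right) = 2 \left(\left(-2 + 5 g\right) + o\right) = 2 \left(-2 + o + 5 g\right) = -4 + 2 o + 10 g$)
$\frac{1287 + m}{4857 + w{\left(-44,61 \right)}} = \frac{1287 - 2888}{4857 + \left(-4 + 2 \left(-44\right) + 10 \cdot 61\right)} = - \frac{1601}{4857 - -518} = - \frac{1601}{4857 + 518} = - \frac{1601}{5375}$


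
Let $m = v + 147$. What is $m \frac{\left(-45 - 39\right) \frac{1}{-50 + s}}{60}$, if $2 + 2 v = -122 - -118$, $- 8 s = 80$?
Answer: $\frac{84}{25} \approx 3.36$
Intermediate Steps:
$s = -10$ ($s = \left(- \frac{1}{8}\right) 80 = -10$)
$v = -3$ ($v = -1 + \frac{-122 - -118}{2} = -1 + \frac{-122 + 118}{2} = -1 + \frac{1}{2} \left(-4\right) = -1 - 2 = -3$)
$m = 144$ ($m = -3 + 147 = 144$)
$m \frac{\left(-45 - 39\right) \frac{1}{-50 + s}}{60} = 144 \frac{\left(-45 - 39\right) \frac{1}{-50 - 10}}{60} = 144 - \frac{84}{-60} \cdot \frac{1}{60} = 144 \left(-84\right) \left(- \frac{1}{60}\right) \frac{1}{60} = 144 \cdot \frac{7}{5} \cdot \frac{1}{60} = 144 \cdot \frac{7}{300} = \frac{84}{25}$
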